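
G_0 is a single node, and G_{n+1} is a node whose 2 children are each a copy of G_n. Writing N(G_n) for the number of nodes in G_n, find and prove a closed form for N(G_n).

Claim: N(G_n) = 2^{n+1} − 1.

Base case: N(G_0) = 1, and 2^{0+1} − 1 = 1.
Assume N(G_k) = 2^{k+1} − 1.
Then N(G_{k+1}) = 1 + 2N(G_k) = 1 + 2(2^{k+1} − 1) = 2^{k+2} − 2 + 1 = 2^{k+2} − 1.
This completes the inductive step, so N(G_n) = 2^{n+1} − 1 for all n ≥ 0.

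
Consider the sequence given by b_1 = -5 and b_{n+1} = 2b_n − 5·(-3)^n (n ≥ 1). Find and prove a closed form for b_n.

Claim: b_n = -2^n + (-3)^n.

Base case: b_1 = -5, and -2^1 + (-3)^1 = -2 − 3 = -5.
Assume b_k = -2^k + (-3)^k for some k ≥ 1.
Then b_{k+1} = 2b_k − 5·(-3)^k = 2·(-2^k + (-3)^k) − 5·(-3)^k = -2^{k+1} + 2·(-3)^k − 5·(-3)^k = -2^{k+1} − 3·(-3)^k = -2^{k+1} + (-3)^{k+1}.
Hence b_n = -2^n + (-3)^n for every n ≥ 1, by induction.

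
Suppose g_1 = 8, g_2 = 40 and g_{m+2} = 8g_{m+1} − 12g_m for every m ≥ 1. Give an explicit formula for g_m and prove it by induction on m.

Claim: g_m = 6^m + 2^m.

Base cases: g_1 = 8 and 6^1 + 2^1 = 8; g_2 = 40 and 6^2 + 2^2 = 40.
Assume g_i = 6^i + 2^i for all 1 ≤ i ≤ j, where j ≥ 2.
Then g_{j+1} = 8g_j − 12g_{j−1} = 8·(6^j + 2^j) − 12·(6^{j−1} + 2^{j−1}) = (8·6 − 12)6^{j−1} + (8·2 − 12)2^{j−1} = 36·6^{j−1} + 4·2^{j−1} = 6^{j+1} + 2^{j+1}.
So the formula holds for j+1, and by strong induction g_m = 6^m + 2^m for all m ≥ 1.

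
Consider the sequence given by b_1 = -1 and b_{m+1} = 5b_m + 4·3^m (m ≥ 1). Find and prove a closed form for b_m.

Claim: b_m = 5^m − 2·3^m.

Base case: b_1 = -1, and 5^1 − 2·3^1 = 5 − 6 = -1.
Assume b_j = 5^j − 2·3^j for some j ≥ 1.
Then b_{j+1} = 5b_j + 4·3^j = 5·(5^j − 2·3^j) + 4·3^j = 5^{j+1} − 10·3^j + 4·3^j = 5^{j+1} − 6·3^j = 5^{j+1} − 2·3^{j+1}.
Hence b_m = 5^m − 2·3^m for every m ≥ 1, by induction.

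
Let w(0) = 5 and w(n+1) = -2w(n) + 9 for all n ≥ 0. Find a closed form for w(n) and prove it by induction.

Claim: w(n) = 2·(-2)^n + 3.

Base case: w(0) = 5, and 2·(-2)^0 + 3 = 2 + 3 = 5.
Assume w(r) = 2·(-2)^r + 3 for some r ≥ 0.
Then w(r+1) = -2w(r) + 9 = -2·(2·(-2)^r + 3) + 9 = -4·(-2)^r − 6 + 9 = 2·(-2)^{r+1} + 3.
This completes the inductive step, so w(n) = 2·(-2)^n + 3 for all n ≥ 0.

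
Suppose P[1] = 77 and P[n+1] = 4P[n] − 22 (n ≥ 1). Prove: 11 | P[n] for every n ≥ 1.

Base case: P[1] = 77 = 11·7, so 11 | P[1].
Assume 11 | P[r], so P[r] = 11t for some integer t.
Then P[r+1] = 4P[r] − 22 = 4·(11t) − 22 = 11(4t − 2), so 11 | P[r+1].
So the property holds for r+1, and by induction 11 | P[n] for all n ≥ 1.

11 | P[n]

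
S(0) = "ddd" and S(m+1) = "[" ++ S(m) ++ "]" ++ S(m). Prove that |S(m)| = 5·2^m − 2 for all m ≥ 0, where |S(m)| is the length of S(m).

Base case: |S(0)| = 3, and 5·2^0 − 2 = 3.
Assume |S(r)| = 5·2^r − 2.
Then |S(r+1)| = 1 + |S(r)| + 1 + |S(r)| = 2|S(r)| + 2 = 2(5·2^r − 2) + 2 = 5·2^{r+1} − 4 + 2 = 5·2^{r+1} − 2.
So the formula holds for r+1, and by induction |S(m)| = 5·2^m − 2 for all m ≥ 0.

|S(m)| = 5·2^m − 2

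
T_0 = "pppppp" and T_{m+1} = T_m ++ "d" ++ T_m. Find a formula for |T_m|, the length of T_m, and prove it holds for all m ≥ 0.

Claim: |T_m| = 7·2^m − 1.

Base case: |T_0| = 6, and 7·2^0 − 1 = 6.
Assume |T_j| = 7·2^j − 1.
Then |T_{j+1}| = |T_j| + 1 + |T_j| = 2|T_j| + 1 = 2(7·2^j − 1) + 1 = 7·2^{j+1} − 2 + 1 = 7·2^{j+1} − 1.
This completes the inductive step, so |T_m| = 7·2^m − 1 for all m ≥ 0.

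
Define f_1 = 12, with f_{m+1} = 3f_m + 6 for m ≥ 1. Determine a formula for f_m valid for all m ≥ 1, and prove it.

Claim: f_m = 5·3^m − 3.

Base case: f_1 = 12, and 5·3^1 − 3 = 15 − 3 = 12.
Assume f_k = 5·3^k − 3 for some k ≥ 1.
Then f_{k+1} = 3f_k + 6 = 3·(5·3^k − 3) + 6 = 15·3^k − 9 + 6 = 5·3^{k+1} − 3.
This completes the inductive step, so f_m = 5·3^m − 3 for all m ≥ 1.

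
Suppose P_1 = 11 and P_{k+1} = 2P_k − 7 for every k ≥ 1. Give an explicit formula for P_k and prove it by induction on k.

Claim: P_k = 2^{k+1} + 7.

Base case: P_1 = 11, and 2^{1+1} + 7 = 4 + 7 = 11.
Assume P_m = 2^{m+1} + 7 for some m ≥ 1.
Then P_{m+1} = 2P_m − 7 = 2·(2^{m+1} + 7) − 7 = 2^{m+2} + 14 − 7 = 2^{m+2} + 7.
So the formula holds for m+1, and by induction P_k = 2^{k+1} + 7 for all k ≥ 1.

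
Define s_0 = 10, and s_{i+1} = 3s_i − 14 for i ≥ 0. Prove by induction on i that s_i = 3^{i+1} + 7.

Base case: s_0 = 10, and 3^{0+1} + 7 = 3 + 7 = 10.
Assume s_r = 3^{r+1} + 7 for some r ≥ 0.
Then s_{r+1} = 3s_r − 14 = 3·(3^{r+1} + 7) − 14 = 3^{r+2} + 21 − 14 = 3^{r+2} + 7.
By induction, s_i = 3^{i+1} + 7 for all i ≥ 0.

s_i = 3^{i+1} + 7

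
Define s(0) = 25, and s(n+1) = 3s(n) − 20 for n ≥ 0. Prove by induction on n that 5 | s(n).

Base case: s(0) = 25 = 5·5, so 5 | s(0).
Assume 5 | s(k), so s(k) = 5t for some integer t.
Then s(k+1) = 3s(k) − 20 = 3·(5t) − 20 = 5(3t − 4), so 5 | s(k+1).
By induction, 5 | s(n) for all n ≥ 0.

5 | s(n)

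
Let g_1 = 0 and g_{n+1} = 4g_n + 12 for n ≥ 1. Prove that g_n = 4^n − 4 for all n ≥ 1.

Base case: g_1 = 0, and 4^1 − 4 = 4 − 4 = 0.
Assume g_m = 4^m − 4 for some m ≥ 1.
Then g_{m+1} = 4g_m + 12 = 4·(4^m − 4) + 12 = 4^{m+1} − 16 + 12 = 4^{m+1} − 4.
So the formula holds for m+1, and by induction g_n = 4^n − 4 for all n ≥ 1.

g_n = 4^n − 4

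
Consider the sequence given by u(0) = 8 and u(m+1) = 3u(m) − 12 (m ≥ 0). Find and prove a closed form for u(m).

Claim: u(m) = 2·3^m + 6.

Base case: u(0) = 8, and 2·3^0 + 6 = 2 + 6 = 8.
Assume u(k) = 2·3^k + 6 for some k ≥ 0.
Then u(k+1) = 3u(k) − 12 = 3·(2·3^k + 6) − 12 = 6·3^k + 18 − 12 = 2·3^{k+1} + 6.
This completes the inductive step, so u(m) = 2·3^m + 6 for all m ≥ 0.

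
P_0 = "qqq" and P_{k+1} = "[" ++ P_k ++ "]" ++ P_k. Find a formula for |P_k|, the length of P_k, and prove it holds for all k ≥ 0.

Claim: |P_k| = 5·2^k − 2.

Base case: |P_0| = 3, and 5·2^0 − 2 = 3.
Assume |P_m| = 5·2^m − 2.
Then |P_{m+1}| = 1 + |P_m| + 1 + |P_m| = 2|P_m| + 2 = 2(5·2^m − 2) + 2 = 5·2^{m+1} − 4 + 2 = 5·2^{m+1} − 2.
This completes the inductive step, so |P_k| = 5·2^k − 2 for all k ≥ 0.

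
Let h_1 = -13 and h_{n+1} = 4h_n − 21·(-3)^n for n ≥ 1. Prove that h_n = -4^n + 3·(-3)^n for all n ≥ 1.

Base case: h_1 = -13, and -4^1 + 3·(-3)^1 = -4 − 9 = -13.
Assume h_k = -4^k + 3·(-3)^k for some k ≥ 1.
Then h_{k+1} = 4h_k − 21·(-3)^k = 4·(-4^k + 3·(-3)^k) − 21·(-3)^k = -4^{k+1} + 12·(-3)^k − 21·(-3)^k = -4^{k+1} − 9·(-3)^k = -4^{k+1} + 3·(-3)^{k+1}.
Hence h_n = -4^n + 3·(-3)^n for every n ≥ 1, by induction.

h_n = -4^n + 3·(-3)^n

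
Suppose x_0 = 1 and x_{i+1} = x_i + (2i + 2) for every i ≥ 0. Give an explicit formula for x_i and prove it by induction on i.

Claim: x_i = i^2 + i + 1.

Base case: x_0 = 1, and 0^2 + 0 + 1 = 1.
Assume x_j = j^2 + j + 1.
Then x_{j+1} = x_j + (2j + 2) = (j^2 + j + 1) + (2j + 2) = j^2 + 3j + 3,
and (j+1)^2 + (j+1) + 1 = j^2 + 3j + 3.
This completes the inductive step, so x_i = i^2 + i + 1 for all i ≥ 0.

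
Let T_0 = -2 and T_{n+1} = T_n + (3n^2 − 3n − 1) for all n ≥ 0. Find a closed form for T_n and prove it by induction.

Claim: T_n = n^3 − 3n^2 + n − 2.

Base case: T_0 = -2, and 0^3 − 3·0^2 + 0 − 2 = -2.
Assume T_r = r^3 − 3r^2 + r − 2.
Then T_{r+1} = T_r + (3r^2 − 3r − 1) = (r^3 − 3r^2 + r − 2) + (3r^2 − 3r − 1) = r^3 − 2r − 3,
and (r+1)^3 − 3·(r+1)^2 + (r+1) − 2 = r^3 − 2r − 3.
By induction, T_n = n^3 − 3n^2 + n − 2 for all n ≥ 0.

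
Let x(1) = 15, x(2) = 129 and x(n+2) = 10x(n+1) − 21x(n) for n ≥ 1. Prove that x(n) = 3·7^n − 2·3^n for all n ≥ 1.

Base cases: x(1) = 15 and 3·7^1 − 2·3^1 = 15; x(2) = 129 and 3·7^2 − 2·3^2 = 129.
Assume x(j) = 3·7^j − 2·3^j for all 1 ≤ j ≤ k, where k ≥ 2.
Then x(k+1) = 10x(k) − 21x(k−1) = 10·(3·7^k − 2·3^k) − 21·(3·7^{k−1} − 2·3^{k−1}) = 3·(10·7 − 21)7^{k−1} − 2·(10·3 − 21)3^{k−1} = 147·7^{k−1} − 18·3^{k−1} = 3·7^{k+1} − 2·3^{k+1}.
Hence x(n) = 3·7^n − 2·3^n for every n ≥ 1, by strong induction.

x(n) = 3·7^n − 2·3^n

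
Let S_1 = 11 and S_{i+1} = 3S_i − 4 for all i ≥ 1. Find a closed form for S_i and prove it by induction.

Claim: S_i = 3^{i+1} + 2.

Base case: S_1 = 11, and 3^{1+1} + 2 = 9 + 2 = 11.
Assume S_m = 3^{m+1} + 2 for some m ≥ 1.
Then S_{m+1} = 3S_m − 4 = 3·(3^{m+1} + 2) − 4 = 3^{m+2} + 6 − 4 = 3^{m+2} + 2.
This completes the inductive step, so S_i = 3^{i+1} + 2 for all i ≥ 1.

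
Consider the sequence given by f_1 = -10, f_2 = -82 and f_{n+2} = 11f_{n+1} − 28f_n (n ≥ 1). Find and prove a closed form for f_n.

Claim: f_n = 4^n − 2·7^n.

Base cases: f_1 = -10 and 4^1 − 2·7^1 = -10; f_2 = -82 and 4^2 − 2·7^2 = -82.
Assume f_j = 4^j − 2·7^j for all 1 ≤ j ≤ k, where k ≥ 2.
Then f_{k+1} = 11f_k − 28f_{k−1} = 11·(4^k − 2·7^k) − 28·(4^{k−1} − 2·7^{k−1}) = (11·4 − 28)4^{k−1} − 2·(11·7 − 28)7^{k−1} = 16·4^{k−1} − 98·7^{k−1} = 4^{k+1} − 2·7^{k+1}.
By strong induction, f_n = 4^n − 2·7^n for all n ≥ 1.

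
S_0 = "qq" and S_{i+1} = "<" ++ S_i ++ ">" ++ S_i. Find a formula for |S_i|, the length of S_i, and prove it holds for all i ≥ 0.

Claim: |S_i| = 2^{i+2} − 2.

Base case: |S_0| = 2, and 2^{0+2} − 2 = 2.
Assume |S_j| = 2^{j+2} − 2.
Then |S_{j+1}| = 1 + |S_j| + 1 + |S_j| = 2|S_j| + 2 = 2(2^{j+2} − 2) + 2 = 2^{j+3} − 4 + 2 = 2^{j+3} − 2.
Hence |S_i| = 2^{i+2} − 2 for every i ≥ 0, by induction.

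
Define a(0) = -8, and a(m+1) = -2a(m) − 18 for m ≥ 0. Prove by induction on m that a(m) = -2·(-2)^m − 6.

Base case: a(0) = -8, and -2·(-2)^0 − 6 = -2 − 6 = -8.
Assume a(r) = -2·(-2)^r − 6 for some r ≥ 0.
Then a(r+1) = -2a(r) − 18 = -2·(-2·(-2)^r − 6) − 18 = 4·(-2)^r + 12 − 18 = -2·(-2)^{r+1} − 6.
So the formula holds for r+1, and by induction a(m) = -2·(-2)^m − 6 for all m ≥ 0.

a(m) = -2·(-2)^m − 6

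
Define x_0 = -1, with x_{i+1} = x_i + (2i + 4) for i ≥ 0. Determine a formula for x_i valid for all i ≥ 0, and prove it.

Claim: x_i = i^2 + 3i − 1.

Base case: x_0 = -1, and 0^2 + 3·0 − 1 = -1.
Assume x_j = j^2 + 3j − 1.
Then x_{j+1} = x_j + (2j + 4) = (j^2 + 3j − 1) + (2j + 4) = j^2 + 5j + 3,
and (j+1)^2 + 3·(j+1) − 1 = j^2 + 5j + 3.
By induction, x_i = i^2 + 3i − 1 for all i ≥ 0.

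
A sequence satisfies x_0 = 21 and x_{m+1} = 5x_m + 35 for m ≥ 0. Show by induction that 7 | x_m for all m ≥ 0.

Base case: x_0 = 21 = 7·3, so 7 | x_0.
Assume 7 | x_r, so x_r = 7t for some integer t.
Then x_{r+1} = 5x_r + 35 = 5·(7t) + 35 = 7(5t + 5), so 7 | x_{r+1}.
This completes the inductive step, so 7 | x_m for all m ≥ 0.

7 | x_m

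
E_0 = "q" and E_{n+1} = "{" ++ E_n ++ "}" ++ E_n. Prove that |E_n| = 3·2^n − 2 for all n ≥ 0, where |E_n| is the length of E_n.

Base case: |E_0| = 1, and 3·2^0 − 2 = 1.
Assume |E_r| = 3·2^r − 2.
Then |E_{r+1}| = 1 + |E_r| + 1 + |E_r| = 2|E_r| + 2 = 2(3·2^r − 2) + 2 = 3·2^{r+1} − 4 + 2 = 3·2^{r+1} − 2.
By induction, |E_n| = 3·2^n − 2 for all n ≥ 0.

|E_n| = 3·2^n − 2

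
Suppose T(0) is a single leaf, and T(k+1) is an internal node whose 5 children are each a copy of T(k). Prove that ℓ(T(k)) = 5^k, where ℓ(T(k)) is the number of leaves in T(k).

Base case: ℓ(T(0)) = 1, and 5^0 = 1.
Assume ℓ(T(r)) = 5^r.
Then ℓ(T(r+1)) = 5·ℓ(T(r)) = 5·5^r = 5^{r+1}.
By induction, ℓ(T(k)) = 5^k for all k ≥ 0.

ℓ(T(k)) = 5^k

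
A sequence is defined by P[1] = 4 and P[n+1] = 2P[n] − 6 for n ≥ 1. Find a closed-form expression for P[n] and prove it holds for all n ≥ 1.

Claim: P[n] = -2^n + 6.

Base case: P[1] = 4, and -2^1 + 6 = -2 + 6 = 4.
Assume P[k] = -2^k + 6 for some k ≥ 1.
Then P[k+1] = 2P[k] − 6 = 2·(-2^k + 6) − 6 = -2^{k+1} + 12 − 6 = -2^{k+1} + 6.
By induction, P[n] = -2^n + 6 for all n ≥ 1.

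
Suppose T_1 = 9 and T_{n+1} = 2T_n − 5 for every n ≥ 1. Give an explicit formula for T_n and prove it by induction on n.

Claim: T_n = 2^{n+1} + 5.

Base case: T_1 = 9, and 2^{1+1} + 5 = 4 + 5 = 9.
Assume T_m = 2^{m+1} + 5 for some m ≥ 1.
Then T_{m+1} = 2T_m − 5 = 2·(2^{m+1} + 5) − 5 = 2^{m+2} + 10 − 5 = 2^{m+2} + 5.
This completes the inductive step, so T_n = 2^{n+1} + 5 for all n ≥ 1.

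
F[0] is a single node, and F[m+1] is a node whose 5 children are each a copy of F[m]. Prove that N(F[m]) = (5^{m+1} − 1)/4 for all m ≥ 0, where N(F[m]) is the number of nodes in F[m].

Base case: N(F[0]) = 1, and (5^{0+1} − 1)/4 = 1.
Assume N(F[j]) = (5^{j+1} − 1)/4.
Then N(F[j+1]) = 1 + 5N(F[j]) = 1 + 5·(5^{j+1} − 1)/4 = 1 + (5^{j+2} − 5)/4 = (4 + 5^{j+2} − 5)/4 = (5^{j+2} − 1)/4.
By induction, N(F[m]) = (5^{m+1} − 1)/4 for all m ≥ 0.

N(F[m]) = (5^{m+1} − 1)/4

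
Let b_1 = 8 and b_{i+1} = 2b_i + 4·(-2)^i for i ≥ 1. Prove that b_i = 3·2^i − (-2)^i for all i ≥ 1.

Base case: b_1 = 8, and 3·2^1 − (-2)^1 = 6 + 2 = 8.
Assume b_m = 3·2^m − (-2)^m for some m ≥ 1.
Then b_{m+1} = 2b_m + 4·(-2)^m = 2·(3·2^m − (-2)^m) + 4·(-2)^m = 3·2^{m+1} − 2·(-2)^m + 4·(-2)^m = 3·2^{m+1} + 2·(-2)^m = 3·2^{m+1} − (-2)^{m+1}.
Hence b_i = 3·2^i − (-2)^i for every i ≥ 1, by induction.

b_i = 3·2^i − (-2)^i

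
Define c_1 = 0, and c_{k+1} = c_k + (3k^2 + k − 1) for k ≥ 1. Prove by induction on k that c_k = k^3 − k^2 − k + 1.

Base case: c_1 = 0, and 1^3 − 1^2 − 1 + 1 = 0.
Assume c_m = m^3 − m^2 − m + 1.
Then c_{m+1} = c_m + (3m^2 + m − 1) = (m^3 − m^2 − m + 1) + (3m^2 + m − 1) = m^3 + 2m^2,
and (m+1)^3 − (m+1)^2 − (m+1) + 1 = m^3 + 2m^2.
By induction, c_k = k^3 − k^2 − k + 1 for all k ≥ 1.

c_k = k^3 − k^2 − k + 1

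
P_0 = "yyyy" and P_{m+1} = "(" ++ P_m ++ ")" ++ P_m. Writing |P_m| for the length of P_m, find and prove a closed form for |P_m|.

Claim: |P_m| = 6·2^m − 2.

Base case: |P_0| = 4, and 6·2^0 − 2 = 4.
Assume |P_j| = 6·2^j − 2.
Then |P_{j+1}| = 1 + |P_j| + 1 + |P_j| = 2|P_j| + 2 = 2(6·2^j − 2) + 2 = 6·2^{j+1} − 4 + 2 = 6·2^{j+1} − 2.
This completes the inductive step, so |P_m| = 6·2^m − 2 for all m ≥ 0.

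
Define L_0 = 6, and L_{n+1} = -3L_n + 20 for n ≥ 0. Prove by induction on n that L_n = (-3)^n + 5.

Base case: L_0 = 6, and (-3)^0 + 5 = 1 + 5 = 6.
Assume L_r = (-3)^r + 5 for some r ≥ 0.
Then L_{r+1} = -3L_r + 20 = -3·((-3)^r + 5) + 20 = -3·(-3)^r − 15 + 20 = (-3)^{r+1} + 5.
Hence L_n = (-3)^n + 5 for every n ≥ 0, by induction.

L_n = (-3)^n + 5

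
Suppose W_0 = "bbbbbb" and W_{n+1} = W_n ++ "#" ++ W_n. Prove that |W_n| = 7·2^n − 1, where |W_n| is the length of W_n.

Base case: |W_0| = 6, and 7·2^0 − 1 = 6.
Assume |W_j| = 7·2^j − 1.
Then |W_{j+1}| = |W_j| + 1 + |W_j| = 2|W_j| + 1 = 2(7·2^j − 1) + 1 = 7·2^{j+1} − 2 + 1 = 7·2^{j+1} − 1.
So the formula holds for j+1, and by induction |W_n| = 7·2^n − 1 for all n ≥ 0.

|W_n| = 7·2^n − 1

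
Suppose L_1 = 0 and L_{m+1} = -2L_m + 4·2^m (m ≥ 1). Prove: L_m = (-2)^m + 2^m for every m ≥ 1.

Base case: L_1 = 0, and (-2)^1 + 2^1 = -2 + 2 = 0.
Assume L_j = (-2)^j + 2^j for some j ≥ 1.
Then L_{j+1} = -2L_j + 4·2^j = -2·((-2)^j + 2^j) + 4·2^j = (-2)^{j+1} − 2·2^j + 4·2^j = (-2)^{j+1} + 2·2^j = (-2)^{j+1} + 2^{j+1}.
By induction, L_m = (-2)^m + 2^m for all m ≥ 1.

L_m = (-2)^m + 2^m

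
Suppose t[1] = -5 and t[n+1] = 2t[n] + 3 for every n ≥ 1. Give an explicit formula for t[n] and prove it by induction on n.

Claim: t[n] = -2^n − 3.

Base case: t[1] = -5, and -2^1 − 3 = -2 − 3 = -5.
Assume t[j] = -2^j − 3 for some j ≥ 1.
Then t[j+1] = 2t[j] + 3 = 2·(-2^j − 3) + 3 = -2^{j+1} − 6 + 3 = -2^{j+1} − 3.
By induction, t[n] = -2^n − 3 for all n ≥ 1.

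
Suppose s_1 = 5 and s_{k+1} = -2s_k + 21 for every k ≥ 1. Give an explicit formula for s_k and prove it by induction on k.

Claim: s_k = (-2)^k + 7.

Base case: s_1 = 5, and (-2)^1 + 7 = -2 + 7 = 5.
Assume s_r = (-2)^r + 7 for some r ≥ 1.
Then s_{r+1} = -2s_r + 21 = -2·((-2)^r + 7) + 21 = -2·(-2)^r − 14 + 21 = (-2)^{r+1} + 7.
This completes the inductive step, so s_k = (-2)^k + 7 for all k ≥ 1.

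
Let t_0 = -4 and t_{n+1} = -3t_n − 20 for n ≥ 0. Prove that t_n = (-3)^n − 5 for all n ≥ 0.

Base case: t_0 = -4, and (-3)^0 − 5 = 1 − 5 = -4.
Assume t_j = (-3)^j − 5 for some j ≥ 0.
Then t_{j+1} = -3t_j − 20 = -3·((-3)^j − 5) − 20 = -3·(-3)^j + 15 − 20 = (-3)^{j+1} − 5.
This completes the inductive step, so t_n = (-3)^n − 5 for all n ≥ 0.

t_n = (-3)^n − 5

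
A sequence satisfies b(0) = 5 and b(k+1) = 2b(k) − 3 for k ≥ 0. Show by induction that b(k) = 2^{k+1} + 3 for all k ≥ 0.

Base case: b(0) = 5, and 2^{0+1} + 3 = 2 + 3 = 5.
Assume b(j) = 2^{j+1} + 3 for some j ≥ 0.
Then b(j+1) = 2b(j) − 3 = 2·(2^{j+1} + 3) − 3 = 2^{j+2} + 6 − 3 = 2^{j+2} + 3.
By induction, b(k) = 2^{k+1} + 3 for all k ≥ 0.

b(k) = 2^{k+1} + 3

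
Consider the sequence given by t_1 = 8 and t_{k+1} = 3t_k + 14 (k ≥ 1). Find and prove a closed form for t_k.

Claim: t_k = 5·3^k − 7.

Base case: t_1 = 8, and 5·3^1 − 7 = 15 − 7 = 8.
Assume t_r = 5·3^r − 7 for some r ≥ 1.
Then t_{r+1} = 3t_r + 14 = 3·(5·3^r − 7) + 14 = 15·3^r − 21 + 14 = 5·3^{r+1} − 7.
Hence t_k = 5·3^k − 7 for every k ≥ 1, by induction.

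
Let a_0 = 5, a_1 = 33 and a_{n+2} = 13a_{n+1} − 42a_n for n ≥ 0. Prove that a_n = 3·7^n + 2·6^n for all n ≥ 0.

Base cases: a_0 = 5 and 3·7^0 + 2·6^0 = 5; a_1 = 33 and 3·7^1 + 2·6^1 = 33.
Assume a_j = 3·7^j + 2·6^j for all 0 ≤ j ≤ m, where m ≥ 1.
Then a_{m+1} = 13a_m − 42a_{m−1} = 13·(3·7^m + 2·6^m) − 42·(3·7^{m−1} + 2·6^{m−1}) = 3·(13·7 − 42)7^{m−1} + 2·(13·6 − 42)6^{m−1} = 147·7^{m−1} + 72·6^{m−1} = 3·7^{m+1} + 2·6^{m+1}.
So the formula holds for m+1, and by strong induction a_n = 3·7^n + 2·6^n for all n ≥ 0.

a_n = 3·7^n + 2·6^n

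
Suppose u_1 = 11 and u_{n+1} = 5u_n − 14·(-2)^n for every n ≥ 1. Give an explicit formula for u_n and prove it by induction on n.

Claim: u_n = 3·5^n + 2·(-2)^n.

Base case: u_1 = 11, and 3·5^1 + 2·(-2)^1 = 15 − 4 = 11.
Assume u_r = 3·5^r + 2·(-2)^r for some r ≥ 1.
Then u_{r+1} = 5u_r − 14·(-2)^r = 5·(3·5^r + 2·(-2)^r) − 14·(-2)^r = 3·5^{r+1} + 10·(-2)^r − 14·(-2)^r = 3·5^{r+1} − 4·(-2)^r = 3·5^{r+1} + 2·(-2)^{r+1}.
This completes the inductive step, so u_n = 3·5^n + 2·(-2)^n for all n ≥ 1.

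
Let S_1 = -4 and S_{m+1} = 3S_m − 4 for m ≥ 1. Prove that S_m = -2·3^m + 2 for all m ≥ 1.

Base case: S_1 = -4, and -2·3^1 + 2 = -6 + 2 = -4.
Assume S_j = -2·3^j + 2 for some j ≥ 1.
Then S_{j+1} = 3S_j − 4 = 3·(-2·3^j + 2) − 4 = -6·3^j + 6 − 4 = -2·3^{j+1} + 2.
This completes the inductive step, so S_m = -2·3^m + 2 for all m ≥ 1.

S_m = -2·3^m + 2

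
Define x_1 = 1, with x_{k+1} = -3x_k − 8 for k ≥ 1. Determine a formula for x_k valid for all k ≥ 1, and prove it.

Claim: x_k = -(-3)^k − 2.

Base case: x_1 = 1, and -(-3)^1 − 2 = 3 − 2 = 1.
Assume x_j = -(-3)^j − 2 for some j ≥ 1.
Then x_{j+1} = -3x_j − 8 = -3·(-(-3)^j − 2) − 8 = 3·(-3)^j + 6 − 8 = -(-3)^{j+1} − 2.
Hence x_k = -(-3)^k − 2 for every k ≥ 1, by induction.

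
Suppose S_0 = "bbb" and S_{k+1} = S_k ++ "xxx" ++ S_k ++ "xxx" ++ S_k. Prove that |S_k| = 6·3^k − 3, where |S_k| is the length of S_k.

Base case: |S_0| = 3, and 6·3^0 − 3 = 3.
Assume |S_j| = 6·3^j − 3.
Then |S_{j+1}| = 3|S_j| + 6 = 3(6·3^j − 3) + 6 = 6·3^{j+1} − 9 + 6 = 6·3^{j+1} − 3.
So the formula holds for j+1, and by induction |S_k| = 6·3^k − 3 for all k ≥ 0.

|S_k| = 6·3^k − 3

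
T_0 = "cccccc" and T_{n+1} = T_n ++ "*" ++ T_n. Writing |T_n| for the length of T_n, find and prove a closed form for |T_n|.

Claim: |T_n| = 7·2^n − 1.

Base case: |T_0| = 6, and 7·2^0 − 1 = 6.
Assume |T_k| = 7·2^k − 1.
Then |T_{k+1}| = |T_k| + 1 + |T_k| = 2|T_k| + 1 = 2(7·2^k − 1) + 1 = 7·2^{k+1} − 2 + 1 = 7·2^{k+1} − 1.
By induction, |T_n| = 7·2^n − 1 for all n ≥ 0.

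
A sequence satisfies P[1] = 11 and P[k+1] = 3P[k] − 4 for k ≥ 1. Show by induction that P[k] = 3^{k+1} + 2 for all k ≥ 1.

Base case: P[1] = 11, and 3^{1+1} + 2 = 9 + 2 = 11.
Assume P[m] = 3^{m+1} + 2 for some m ≥ 1.
Then P[m+1] = 3P[m] − 4 = 3·(3^{m+1} + 2) − 4 = 3^{m+2} + 6 − 4 = 3^{m+2} + 2.
Hence P[k] = 3^{k+1} + 2 for every k ≥ 1, by induction.

P[k] = 3^{k+1} + 2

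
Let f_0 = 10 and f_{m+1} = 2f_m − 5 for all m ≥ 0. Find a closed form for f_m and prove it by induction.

Claim: f_m = 5·2^m + 5.

Base case: f_0 = 10, and 5·2^0 + 5 = 5 + 5 = 10.
Assume f_j = 5·2^j + 5 for some j ≥ 0.
Then f_{j+1} = 2f_j − 5 = 2·(5·2^j + 5) − 5 = 10·2^j + 10 − 5 = 5·2^{j+1} + 5.
This completes the inductive step, so f_m = 5·2^m + 5 for all m ≥ 0.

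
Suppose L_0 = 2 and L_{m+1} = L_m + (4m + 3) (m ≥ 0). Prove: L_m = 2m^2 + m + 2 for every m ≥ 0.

Base case: L_0 = 2, and 2·0^2 + 0 + 2 = 2.
Assume L_k = 2k^2 + k + 2.
Then L_{k+1} = L_k + (4k + 3) = (2k^2 + k + 2) + (4k + 3) = 2k^2 + 5k + 5,
and 2·(k+1)^2 + (k+1) + 2 = 2k^2 + 5k + 5.
Hence L_m = 2m^2 + m + 2 for every m ≥ 0, by induction.

L_m = 2m^2 + m + 2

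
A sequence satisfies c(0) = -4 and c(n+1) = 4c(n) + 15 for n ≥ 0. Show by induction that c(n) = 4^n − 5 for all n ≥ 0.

Base case: c(0) = -4, and 4^0 − 5 = 1 − 5 = -4.
Assume c(k) = 4^k − 5 for some k ≥ 0.
Then c(k+1) = 4c(k) + 15 = 4·(4^k − 5) + 15 = 4^{k+1} − 20 + 15 = 4^{k+1} − 5.
By induction, c(n) = 4^n − 5 for all n ≥ 0.

c(n) = 4^n − 5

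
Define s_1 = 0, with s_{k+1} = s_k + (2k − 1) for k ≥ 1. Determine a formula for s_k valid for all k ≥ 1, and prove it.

Claim: s_k = k^2 − 2k + 1.

Base case: s_1 = 0, and 1^2 − 2·1 + 1 = 0.
Assume s_m = m^2 − 2m + 1.
Then s_{m+1} = s_m + (2m − 1) = (m^2 − 2m + 1) + (2m − 1) = m^2,
and (m+1)^2 − 2·(m+1) + 1 = m^2.
Hence s_k = k^2 − 2k + 1 for every k ≥ 1, by induction.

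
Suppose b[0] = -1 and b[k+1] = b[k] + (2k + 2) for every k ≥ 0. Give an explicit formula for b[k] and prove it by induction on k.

Claim: b[k] = k^2 + k − 1.

Base case: b[0] = -1, and 0^2 + 0 − 1 = -1.
Assume b[j] = j^2 + j − 1.
Then b[j+1] = b[j] + (2j + 2) = (j^2 + j − 1) + (2j + 2) = j^2 + 3j + 1,
and (j+1)^2 + (j+1) − 1 = j^2 + 3j + 1.
Hence b[k] = k^2 + k − 1 for every k ≥ 0, by induction.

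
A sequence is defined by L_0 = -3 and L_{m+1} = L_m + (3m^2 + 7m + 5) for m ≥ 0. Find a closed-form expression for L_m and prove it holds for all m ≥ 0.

Claim: L_m = m^3 + 2m^2 + 2m − 3.

Base case: L_0 = -3, and 0^3 + 2·0^2 + 2·0 − 3 = -3.
Assume L_r = r^3 + 2r^2 + 2r − 3.
Then L_{r+1} = L_r + (3r^2 + 7r + 5) = (r^3 + 2r^2 + 2r − 3) + (3r^2 + 7r + 5) = r^3 + 5r^2 + 9r + 2,
and (r+1)^3 + 2·(r+1)^2 + 2·(r+1) − 3 = r^3 + 5r^2 + 9r + 2.
This completes the inductive step, so L_m = m^3 + 2m^2 + 2m − 3 for all m ≥ 0.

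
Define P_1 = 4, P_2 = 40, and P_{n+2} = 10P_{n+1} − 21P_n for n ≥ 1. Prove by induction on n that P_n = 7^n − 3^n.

Base cases: P_1 = 4 and 7^1 − 3^1 = 4; P_2 = 40 and 7^2 − 3^2 = 40.
Assume P_j = 7^j − 3^j for all 1 ≤ j ≤ r, where r ≥ 2.
Then P_{r+1} = 10P_r − 21P_{r−1} = 10·(7^r − 3^r) − 21·(7^{r−1} − 3^{r−1}) = (10·7 − 21)7^{r−1} − (10·3 − 21)3^{r−1} = 49·7^{r−1} − 9·3^{r−1} = 7^{r+1} − 3^{r+1}.
By strong induction, P_n = 7^n − 3^n for all n ≥ 1.

P_n = 7^n − 3^n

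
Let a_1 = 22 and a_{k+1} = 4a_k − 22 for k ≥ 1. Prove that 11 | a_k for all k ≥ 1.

Base case: a_1 = 22 = 11·2, so 11 | a_1.
Assume 11 | a_j, so a_j = 11t for some integer t.
Then a_{j+1} = 4a_j − 22 = 4·(11t) − 22 = 11(4t − 2), so 11 | a_{j+1}.
So the property holds for j+1, and by induction 11 | a_k for all k ≥ 1.

11 | a_k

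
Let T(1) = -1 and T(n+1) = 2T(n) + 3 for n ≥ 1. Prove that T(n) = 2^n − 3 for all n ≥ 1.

Base case: T(1) = -1, and 2^1 − 3 = 2 − 3 = -1.
Assume T(k) = 2^k − 3 for some k ≥ 1.
Then T(k+1) = 2T(k) + 3 = 2·(2^k − 3) + 3 = 2^{k+1} − 6 + 3 = 2^{k+1} − 3.
So the formula holds for k+1, and by induction T(n) = 2^n − 3 for all n ≥ 1.

T(n) = 2^n − 3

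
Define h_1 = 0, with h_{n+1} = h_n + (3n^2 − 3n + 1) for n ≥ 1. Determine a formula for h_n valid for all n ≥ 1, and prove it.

Claim: h_n = n^3 − 3n^2 + 3n − 1.

Base case: h_1 = 0, and 1^3 − 3·1^2 + 3·1 − 1 = 0.
Assume h_r = r^3 − 3r^2 + 3r − 1.
Then h_{r+1} = h_r + (3r^2 − 3r + 1) = (r^3 − 3r^2 + 3r − 1) + (3r^2 − 3r + 1) = r^3,
and (r+1)^3 − 3·(r+1)^2 + 3·(r+1) − 1 = r^3.
This completes the inductive step, so h_n = n^3 − 3n^2 + 3n − 1 for all n ≥ 1.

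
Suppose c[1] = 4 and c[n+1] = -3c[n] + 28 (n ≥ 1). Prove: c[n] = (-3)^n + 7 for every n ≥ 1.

Base case: c[1] = 4, and (-3)^1 + 7 = -3 + 7 = 4.
Assume c[m] = (-3)^m + 7 for some m ≥ 1.
Then c[m+1] = -3c[m] + 28 = -3·((-3)^m + 7) + 28 = -3·(-3)^m − 21 + 28 = (-3)^{m+1} + 7.
By induction, c[n] = (-3)^n + 7 for all n ≥ 1.

c[n] = (-3)^n + 7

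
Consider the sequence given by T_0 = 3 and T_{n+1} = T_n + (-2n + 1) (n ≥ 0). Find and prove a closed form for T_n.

Claim: T_n = -n^2 + 2n + 3.

Base case: T_0 = 3, and -0^2 + 2·0 + 3 = 3.
Assume T_m = -m^2 + 2m + 3.
Then T_{m+1} = T_m + (-2m + 1) = (-m^2 + 2m + 3) + (-2m + 1) = -m^2 + 4,
and -(m+1)^2 + 2·(m+1) + 3 = -m^2 + 4.
By induction, T_n = -n^2 + 2n + 3 for all n ≥ 0.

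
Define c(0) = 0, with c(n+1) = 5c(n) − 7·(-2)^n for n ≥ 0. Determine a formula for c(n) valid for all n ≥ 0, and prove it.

Claim: c(n) = -5^n + (-2)^n.

Base case: c(0) = 0, and -5^0 + (-2)^0 = -1 + 1 = 0.
Assume c(m) = -5^m + (-2)^m for some m ≥ 0.
Then c(m+1) = 5c(m) − 7·(-2)^m = 5·(-5^m + (-2)^m) − 7·(-2)^m = -5^{m+1} + 5·(-2)^m − 7·(-2)^m = -5^{m+1} − 2·(-2)^m = -5^{m+1} + (-2)^{m+1}.
Hence c(n) = -5^n + (-2)^n for every n ≥ 0, by induction.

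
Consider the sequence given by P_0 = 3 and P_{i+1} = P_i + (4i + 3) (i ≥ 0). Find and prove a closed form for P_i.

Claim: P_i = 2i^2 + i + 3.

Base case: P_0 = 3, and 2·0^2 + 0 + 3 = 3.
Assume P_k = 2k^2 + k + 3.
Then P_{k+1} = P_k + (4k + 3) = (2k^2 + k + 3) + (4k + 3) = 2k^2 + 5k + 6,
and 2·(k+1)^2 + (k+1) + 3 = 2k^2 + 5k + 6.
By induction, P_i = 2i^2 + i + 3 for all i ≥ 0.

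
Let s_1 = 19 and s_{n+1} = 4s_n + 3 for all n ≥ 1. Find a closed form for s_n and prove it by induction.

Claim: s_n = 5·4^n − 1.

Base case: s_1 = 19, and 5·4^1 − 1 = 20 − 1 = 19.
Assume s_k = 5·4^k − 1 for some k ≥ 1.
Then s_{k+1} = 4s_k + 3 = 4·(5·4^k − 1) + 3 = 20·4^k − 4 + 3 = 5·4^{k+1} − 1.
So the formula holds for k+1, and by induction s_n = 5·4^n − 1 for all n ≥ 1.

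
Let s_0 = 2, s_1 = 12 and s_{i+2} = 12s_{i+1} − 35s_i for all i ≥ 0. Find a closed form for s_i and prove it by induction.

Claim: s_i = 5^i + 7^i.

Base cases: s_0 = 2 and 5^0 + 7^0 = 2; s_1 = 12 and 5^1 + 7^1 = 12.
Assume s_j = 5^j + 7^j for all 0 ≤ j ≤ m, where m ≥ 1.
Then s_{m+1} = 12s_m − 35s_{m−1} = 12·(5^m + 7^m) − 35·(5^{m−1} + 7^{m−1}) = (12·5 − 35)5^{m−1} + (12·7 − 35)7^{m−1} = 25·5^{m−1} + 49·7^{m−1} = 5^{m+1} + 7^{m+1}.
Hence s_i = 5^i + 7^i for every i ≥ 0, by strong induction.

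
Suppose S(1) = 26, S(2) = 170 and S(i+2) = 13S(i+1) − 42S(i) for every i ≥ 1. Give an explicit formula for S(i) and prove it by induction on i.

Claim: S(i) = 2·6^i + 2·7^i.

Base cases: S(1) = 26 and 2·6^1 + 2·7^1 = 26; S(2) = 170 and 2·6^2 + 2·7^2 = 170.
Assume S(j) = 2·6^j + 2·7^j for all 1 ≤ j ≤ k, where k ≥ 2.
Then S(k+1) = 13S(k) − 42S(k−1) = 13·(2·6^k + 2·7^k) − 42·(2·6^{k−1} + 2·7^{k−1}) = 2·(13·6 − 42)6^{k−1} + 2·(13·7 − 42)7^{k−1} = 72·6^{k−1} + 98·7^{k−1} = 2·6^{k+1} + 2·7^{k+1}.
Hence S(i) = 2·6^i + 2·7^i for every i ≥ 1, by strong induction.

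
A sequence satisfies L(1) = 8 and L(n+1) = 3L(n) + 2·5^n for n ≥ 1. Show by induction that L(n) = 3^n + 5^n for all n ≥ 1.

Base case: L(1) = 8, and 3^1 + 5^1 = 3 + 5 = 8.
Assume L(r) = 3^r + 5^r for some r ≥ 1.
Then L(r+1) = 3L(r) + 2·5^r = 3·(3^r + 5^r) + 2·5^r = 3^{r+1} + 3·5^r + 2·5^r = 3^{r+1} + 5·5^r = 3^{r+1} + 5^{r+1}.
Hence L(n) = 3^n + 5^n for every n ≥ 1, by induction.

L(n) = 3^n + 5^n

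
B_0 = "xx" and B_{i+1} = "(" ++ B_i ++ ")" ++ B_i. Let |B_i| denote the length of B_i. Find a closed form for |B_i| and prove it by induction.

Claim: |B_i| = 2^{i+2} − 2.

Base case: |B_0| = 2, and 2^{0+2} − 2 = 2.
Assume |B_k| = 2^{k+2} − 2.
Then |B_{k+1}| = 1 + |B_k| + 1 + |B_k| = 2|B_k| + 2 = 2(2^{k+2} − 2) + 2 = 2^{k+3} − 4 + 2 = 2^{k+3} − 2.
This completes the inductive step, so |B_i| = 2^{i+2} − 2 for all i ≥ 0.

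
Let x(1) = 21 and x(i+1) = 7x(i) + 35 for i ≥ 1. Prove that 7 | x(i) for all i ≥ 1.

Base case: x(1) = 21 = 7·3, so 7 | x(1).
Assume 7 | x(m), so x(m) = 7t for some integer t.
Then x(m+1) = 7x(m) + 35 = 7·(7t) + 35 = 7(7t + 5), so 7 | x(m+1).
So the property holds for m+1, and by induction 7 | x(i) for all i ≥ 1.

7 | x(i)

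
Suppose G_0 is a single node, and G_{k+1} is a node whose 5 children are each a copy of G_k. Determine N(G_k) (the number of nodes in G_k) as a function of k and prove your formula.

Claim: N(G_k) = (5^{k+1} − 1)/4.

Base case: N(G_0) = 1, and (5^{0+1} − 1)/4 = 1.
Assume N(G_r) = (5^{r+1} − 1)/4.
Then N(G_{r+1}) = 1 + 5N(G_r) = 1 + 5·(5^{r+1} − 1)/4 = 1 + (5^{r+2} − 5)/4 = (4 + 5^{r+2} − 5)/4 = (5^{r+2} − 1)/4.
Hence N(G_k) = (5^{k+1} − 1)/4 for every k ≥ 0, by induction.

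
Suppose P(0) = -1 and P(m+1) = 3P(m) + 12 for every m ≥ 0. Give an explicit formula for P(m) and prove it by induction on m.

Claim: P(m) = 5·3^m − 6.

Base case: P(0) = -1, and 5·3^0 − 6 = 5 − 6 = -1.
Assume P(r) = 5·3^r − 6 for some r ≥ 0.
Then P(r+1) = 3P(r) + 12 = 3·(5·3^r − 6) + 12 = 15·3^r − 18 + 12 = 5·3^{r+1} − 6.
By induction, P(m) = 5·3^m − 6 for all m ≥ 0.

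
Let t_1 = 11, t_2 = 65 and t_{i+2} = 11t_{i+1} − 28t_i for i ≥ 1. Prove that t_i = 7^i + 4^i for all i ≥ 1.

Base cases: t_1 = 11 and 7^1 + 4^1 = 11; t_2 = 65 and 7^2 + 4^2 = 65.
Assume t_j = 7^j + 4^j for all 1 ≤ j ≤ k, where k ≥ 2.
Then t_{k+1} = 11t_k − 28t_{k−1} = 11·(7^k + 4^k) − 28·(7^{k−1} + 4^{k−1}) = (11·7 − 28)7^{k−1} + (11·4 − 28)4^{k−1} = 49·7^{k−1} + 16·4^{k−1} = 7^{k+1} + 4^{k+1}.
Hence t_i = 7^i + 4^i for every i ≥ 1, by strong induction.

t_i = 7^i + 4^i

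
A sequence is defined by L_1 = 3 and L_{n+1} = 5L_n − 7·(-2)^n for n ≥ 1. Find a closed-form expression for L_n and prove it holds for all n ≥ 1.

Claim: L_n = 5^n + (-2)^n.

Base case: L_1 = 3, and 5^1 + (-2)^1 = 5 − 2 = 3.
Assume L_j = 5^j + (-2)^j for some j ≥ 1.
Then L_{j+1} = 5L_j − 7·(-2)^j = 5·(5^j + (-2)^j) − 7·(-2)^j = 5^{j+1} + 5·(-2)^j − 7·(-2)^j = 5^{j+1} − 2·(-2)^j = 5^{j+1} + (-2)^{j+1}.
This completes the inductive step, so L_n = 5^n + (-2)^n for all n ≥ 1.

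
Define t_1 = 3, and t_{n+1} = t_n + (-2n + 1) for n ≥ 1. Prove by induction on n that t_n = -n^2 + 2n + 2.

Base case: t_1 = 3, and -1^2 + 2·1 + 2 = 3.
Assume t_k = -k^2 + 2k + 2.
Then t_{k+1} = t_k + (-2k + 1) = (-k^2 + 2k + 2) + (-2k + 1) = -k^2 + 3,
and -(k+1)^2 + 2·(k+1) + 2 = -k^2 + 3.
Hence t_n = -n^2 + 2n + 2 for every n ≥ 1, by induction.

t_n = -n^2 + 2n + 2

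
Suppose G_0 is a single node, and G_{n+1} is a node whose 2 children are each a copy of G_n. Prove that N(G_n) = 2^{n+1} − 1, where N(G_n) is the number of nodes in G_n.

Base case: N(G_0) = 1, and 2^{0+1} − 1 = 1.
Assume N(G_r) = 2^{r+1} − 1.
Then N(G_{r+1}) = 1 + 2N(G_r) = 1 + 2(2^{r+1} − 1) = 2^{r+2} − 2 + 1 = 2^{r+2} − 1.
So the formula holds for r+1, and by induction N(G_n) = 2^{n+1} − 1 for all n ≥ 0.

N(G_n) = 2^{n+1} − 1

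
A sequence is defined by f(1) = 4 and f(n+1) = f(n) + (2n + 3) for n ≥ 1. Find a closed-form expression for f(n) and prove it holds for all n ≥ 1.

Claim: f(n) = n^2 + 2n + 1.

Base case: f(1) = 4, and 1^2 + 2·1 + 1 = 4.
Assume f(r) = r^2 + 2r + 1.
Then f(r+1) = f(r) + (2r + 3) = (r^2 + 2r + 1) + (2r + 3) = r^2 + 4r + 4,
and (r+1)^2 + 2·(r+1) + 1 = r^2 + 4r + 4.
Hence f(n) = n^2 + 2n + 1 for every n ≥ 1, by induction.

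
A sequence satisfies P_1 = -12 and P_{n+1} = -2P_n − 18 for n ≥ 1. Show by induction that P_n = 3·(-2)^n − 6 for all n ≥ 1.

Base case: P_1 = -12, and 3·(-2)^1 − 6 = -6 − 6 = -12.
Assume P_r = 3·(-2)^r − 6 for some r ≥ 1.
Then P_{r+1} = -2P_r − 18 = -2·(3·(-2)^r − 6) − 18 = -6·(-2)^r + 12 − 18 = 3·(-2)^{r+1} − 6.
This completes the inductive step, so P_n = 3·(-2)^n − 6 for all n ≥ 1.

P_n = 3·(-2)^n − 6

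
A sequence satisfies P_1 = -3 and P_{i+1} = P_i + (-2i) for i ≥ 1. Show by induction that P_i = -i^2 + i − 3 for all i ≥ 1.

Base case: P_1 = -3, and -1^2 + 1 − 3 = -3.
Assume P_j = -j^2 + j − 3.
Then P_{j+1} = P_j + (-2j) = (-j^2 + j − 3) + (-2j) = -j^2 − j − 3,
and -(j+1)^2 + (j+1) − 3 = -j^2 − j − 3.
This completes the inductive step, so P_i = -i^2 + i − 3 for all i ≥ 1.

P_i = -i^2 + i − 3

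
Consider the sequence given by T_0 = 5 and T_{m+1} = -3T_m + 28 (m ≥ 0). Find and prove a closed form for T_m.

Claim: T_m = -2·(-3)^m + 7.

Base case: T_0 = 5, and -2·(-3)^0 + 7 = -2 + 7 = 5.
Assume T_r = -2·(-3)^r + 7 for some r ≥ 0.
Then T_{r+1} = -3T_r + 28 = -3·(-2·(-3)^r + 7) + 28 = 6·(-3)^r − 21 + 28 = -2·(-3)^{r+1} + 7.
Hence T_m = -2·(-3)^m + 7 for every m ≥ 0, by induction.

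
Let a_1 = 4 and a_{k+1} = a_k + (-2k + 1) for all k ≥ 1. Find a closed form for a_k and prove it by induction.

Claim: a_k = -k^2 + 2k + 3.

Base case: a_1 = 4, and -1^2 + 2·1 + 3 = 4.
Assume a_r = -r^2 + 2r + 3.
Then a_{r+1} = a_r + (-2r + 1) = (-r^2 + 2r + 3) + (-2r + 1) = -r^2 + 4,
and -(r+1)^2 + 2·(r+1) + 3 = -r^2 + 4.
Hence a_k = -k^2 + 2k + 3 for every k ≥ 1, by induction.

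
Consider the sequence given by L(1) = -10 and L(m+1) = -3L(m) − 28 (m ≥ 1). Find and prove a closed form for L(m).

Claim: L(m) = (-3)^m − 7.

Base case: L(1) = -10, and (-3)^1 − 7 = -3 − 7 = -10.
Assume L(r) = (-3)^r − 7 for some r ≥ 1.
Then L(r+1) = -3L(r) − 28 = -3·((-3)^r − 7) − 28 = -3·(-3)^r + 21 − 28 = (-3)^{r+1} − 7.
So the formula holds for r+1, and by induction L(m) = (-3)^m − 7 for all m ≥ 1.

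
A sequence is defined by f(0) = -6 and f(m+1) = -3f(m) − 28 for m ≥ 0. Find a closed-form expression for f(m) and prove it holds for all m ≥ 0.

Claim: f(m) = (-3)^m − 7.

Base case: f(0) = -6, and (-3)^0 − 7 = 1 − 7 = -6.
Assume f(j) = (-3)^j − 7 for some j ≥ 0.
Then f(j+1) = -3f(j) − 28 = -3·((-3)^j − 7) − 28 = -3·(-3)^j + 21 − 28 = (-3)^{j+1} − 7.
Hence f(m) = (-3)^m − 7 for every m ≥ 0, by induction.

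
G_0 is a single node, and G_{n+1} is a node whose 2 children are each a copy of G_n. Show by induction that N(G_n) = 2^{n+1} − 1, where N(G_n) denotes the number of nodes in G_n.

Base case: N(G_0) = 1, and 2^{0+1} − 1 = 1.
Assume N(G_j) = 2^{j+1} − 1.
Then N(G_{j+1}) = 1 + 2N(G_j) = 1 + 2(2^{j+1} − 1) = 2^{j+2} − 2 + 1 = 2^{j+2} − 1.
By induction, N(G_n) = 2^{n+1} − 1 for all n ≥ 0.

N(G_n) = 2^{n+1} − 1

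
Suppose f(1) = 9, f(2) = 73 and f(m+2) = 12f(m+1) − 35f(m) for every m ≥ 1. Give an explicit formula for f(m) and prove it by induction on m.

Claim: f(m) = 2·7^m − 5^m.

Base cases: f(1) = 9 and 2·7^1 − 5^1 = 9; f(2) = 73 and 2·7^2 − 5^2 = 73.
Assume f(j) = 2·7^j − 5^j for all 1 ≤ j ≤ k, where k ≥ 2.
Then f(k+1) = 12f(k) − 35f(k−1) = 12·(2·7^k − 5^k) − 35·(2·7^{k−1} − 5^{k−1}) = 2·(12·7 − 35)7^{k−1} − (12·5 − 35)5^{k−1} = 98·7^{k−1} − 25·5^{k−1} = 2·7^{k+1} − 5^{k+1}.
This completes the inductive step, so f(m) = 2·7^m − 5^m for all m ≥ 1.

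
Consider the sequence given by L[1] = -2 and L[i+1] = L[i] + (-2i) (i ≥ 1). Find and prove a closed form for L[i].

Claim: L[i] = -i^2 + i − 2.

Base case: L[1] = -2, and -1^2 + 1 − 2 = -2.
Assume L[j] = -j^2 + j − 2.
Then L[j+1] = L[j] + (-2j) = (-j^2 + j − 2) + (-2j) = -j^2 − j − 2,
and -(j+1)^2 + (j+1) − 2 = -j^2 − j − 2.
This completes the inductive step, so L[i] = -i^2 + i − 2 for all i ≥ 1.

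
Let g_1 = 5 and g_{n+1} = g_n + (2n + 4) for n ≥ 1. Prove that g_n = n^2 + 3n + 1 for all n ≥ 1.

Base case: g_1 = 5, and 1^2 + 3·1 + 1 = 5.
Assume g_r = r^2 + 3r + 1.
Then g_{r+1} = g_r + (2r + 4) = (r^2 + 3r + 1) + (2r + 4) = r^2 + 5r + 5,
and (r+1)^2 + 3·(r+1) + 1 = r^2 + 5r + 5.
This completes the inductive step, so g_n = n^2 + 3n + 1 for all n ≥ 1.

g_n = n^2 + 3n + 1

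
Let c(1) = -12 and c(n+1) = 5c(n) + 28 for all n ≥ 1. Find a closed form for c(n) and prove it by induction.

Claim: c(n) = -5^n − 7.

Base case: c(1) = -12, and -5^1 − 7 = -5 − 7 = -12.
Assume c(m) = -5^m − 7 for some m ≥ 1.
Then c(m+1) = 5c(m) + 28 = 5·(-5^m − 7) + 28 = -5^{m+1} − 35 + 28 = -5^{m+1} − 7.
By induction, c(n) = -5^n − 7 for all n ≥ 1.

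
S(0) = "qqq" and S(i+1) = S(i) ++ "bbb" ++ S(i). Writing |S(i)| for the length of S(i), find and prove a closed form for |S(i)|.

Claim: |S(i)| = 6·2^i − 3.

Base case: |S(0)| = 3, and 6·2^0 − 3 = 3.
Assume |S(r)| = 6·2^r − 3.
Then |S(r+1)| = |S(r)| + 3 + |S(r)| = 2|S(r)| + 3 = 2(6·2^r − 3) + 3 = 6·2^{r+1} − 6 + 3 = 6·2^{r+1} − 3.
By induction, |S(i)| = 6·2^i − 3 for all i ≥ 0.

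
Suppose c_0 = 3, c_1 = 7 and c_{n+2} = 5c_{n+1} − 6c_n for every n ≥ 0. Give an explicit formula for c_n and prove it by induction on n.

Claim: c_n = 3^n + 2·2^n.

Base cases: c_0 = 3 and 3^0 + 2·2^0 = 3; c_1 = 7 and 3^1 + 2·2^1 = 7.
Assume c_i = 3^i + 2·2^i for all 0 ≤ i ≤ j, where j ≥ 1.
Then c_{j+1} = 5c_j − 6c_{j−1} = 5·(3^j + 2·2^j) − 6·(3^{j−1} + 2·2^{j−1}) = (5·3 − 6)3^{j−1} + 2·(5·2 − 6)2^{j−1} = 9·3^{j−1} + 8·2^{j−1} = 3^{j+1} + 2·2^{j+1}.
By strong induction, c_n = 3^n + 2·2^n for all n ≥ 0.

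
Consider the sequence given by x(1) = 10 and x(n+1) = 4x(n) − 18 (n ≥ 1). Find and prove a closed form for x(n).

Claim: x(n) = 4^n + 6.

Base case: x(1) = 10, and 4^1 + 6 = 4 + 6 = 10.
Assume x(m) = 4^m + 6 for some m ≥ 1.
Then x(m+1) = 4x(m) − 18 = 4·(4^m + 6) − 18 = 4^{m+1} + 24 − 18 = 4^{m+1} + 6.
By induction, x(n) = 4^n + 6 for all n ≥ 1.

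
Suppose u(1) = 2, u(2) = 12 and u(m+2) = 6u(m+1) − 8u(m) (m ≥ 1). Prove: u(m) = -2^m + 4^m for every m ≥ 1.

Base cases: u(1) = 2 and -2^1 + 4^1 = 2; u(2) = 12 and -2^2 + 4^2 = 12.
Assume u(j) = -2^j + 4^j for all 1 ≤ j ≤ k, where k ≥ 2.
Then u(k+1) = 6u(k) − 8u(k−1) = 6·(-2^k + 4^k) − 8·(-2^{k−1} + 4^{k−1}) = -(6·2 − 8)2^{k−1} + (6·4 − 8)4^{k−1} = -4·2^{k−1} + 16·4^{k−1} = -2^{k+1} + 4^{k+1}.
By strong induction, u(m) = -2^m + 4^m for all m ≥ 1.

u(m) = -2^m + 4^m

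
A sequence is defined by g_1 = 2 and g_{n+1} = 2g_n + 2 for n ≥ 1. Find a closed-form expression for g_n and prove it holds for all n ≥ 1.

Claim: g_n = 2^{n+1} − 2.

Base case: g_1 = 2, and 2^{1+1} − 2 = 4 − 2 = 2.
Assume g_m = 2^{m+1} − 2 for some m ≥ 1.
Then g_{m+1} = 2g_m + 2 = 2·(2^{m+1} − 2) + 2 = 2^{m+2} − 4 + 2 = 2^{m+2} − 2.
Hence g_n = 2^{n+1} − 2 for every n ≥ 1, by induction.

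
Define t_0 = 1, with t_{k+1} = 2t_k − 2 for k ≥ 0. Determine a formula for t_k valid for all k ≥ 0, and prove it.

Claim: t_k = -2^k + 2.

Base case: t_0 = 1, and -2^0 + 2 = -1 + 2 = 1.
Assume t_r = -2^r + 2 for some r ≥ 0.
Then t_{r+1} = 2t_r − 2 = 2·(-2^r + 2) − 2 = -2^{r+1} + 4 − 2 = -2^{r+1} + 2.
Hence t_k = -2^k + 2 for every k ≥ 0, by induction.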